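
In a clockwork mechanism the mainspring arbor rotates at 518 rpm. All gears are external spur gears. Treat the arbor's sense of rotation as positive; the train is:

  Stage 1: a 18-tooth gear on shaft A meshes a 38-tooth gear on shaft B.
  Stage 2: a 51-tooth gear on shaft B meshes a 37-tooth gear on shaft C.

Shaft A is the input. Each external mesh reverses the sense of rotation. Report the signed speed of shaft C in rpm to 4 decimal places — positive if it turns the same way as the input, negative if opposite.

+338.2105 rpm (same as input, |ω| = 338.2105 rpm)

Stage 1 [18T→38T]: ω = 518.0000×18/38 = 245.3684 rpm, dir flips to −; running = −245.3684
Stage 2 [51T→37T]: ω = 245.3684×51/37 = 338.2105 rpm, dir flips to +; running = +338.2105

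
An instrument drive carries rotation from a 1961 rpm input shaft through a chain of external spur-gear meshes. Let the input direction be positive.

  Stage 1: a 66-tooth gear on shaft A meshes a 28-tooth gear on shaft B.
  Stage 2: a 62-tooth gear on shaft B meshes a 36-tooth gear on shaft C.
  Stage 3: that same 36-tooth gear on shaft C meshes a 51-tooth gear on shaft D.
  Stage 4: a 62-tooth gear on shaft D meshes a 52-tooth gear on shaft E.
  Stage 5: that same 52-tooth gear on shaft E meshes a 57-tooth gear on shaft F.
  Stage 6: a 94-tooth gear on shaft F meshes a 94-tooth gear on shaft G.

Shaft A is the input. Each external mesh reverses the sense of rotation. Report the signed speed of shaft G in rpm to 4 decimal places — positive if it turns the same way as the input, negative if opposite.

Stage 1 [66T→28T]: ω = 1961.0000×66/28 = 4622.3571 rpm, dir flips to −; running = −4622.3571
Stage 2 [62T→36T]: ω = 4622.3571×62/36 = 7960.7262 rpm, dir flips to +; running = +7960.7262
Stage 3 [36T→51T]: ω = 7960.7262×36/51 = 5619.3361 rpm, dir flips to −; running = −5619.3361
Stage 4 [62T→52T]: ω = 5619.3361×62/52 = 6699.9777 rpm, dir flips to +; running = +6699.9777
Stage 5 [52T→57T]: ω = 6699.9777×52/57 = 6112.2604 rpm, dir flips to −; running = −6112.2604
Stage 6 [94T→94T]: ω = 6112.2604×94/94 = 6112.2604 rpm, dir flips to +; running = +6112.2604

+6112.2604 rpm (same as input, |ω| = 6112.2604 rpm)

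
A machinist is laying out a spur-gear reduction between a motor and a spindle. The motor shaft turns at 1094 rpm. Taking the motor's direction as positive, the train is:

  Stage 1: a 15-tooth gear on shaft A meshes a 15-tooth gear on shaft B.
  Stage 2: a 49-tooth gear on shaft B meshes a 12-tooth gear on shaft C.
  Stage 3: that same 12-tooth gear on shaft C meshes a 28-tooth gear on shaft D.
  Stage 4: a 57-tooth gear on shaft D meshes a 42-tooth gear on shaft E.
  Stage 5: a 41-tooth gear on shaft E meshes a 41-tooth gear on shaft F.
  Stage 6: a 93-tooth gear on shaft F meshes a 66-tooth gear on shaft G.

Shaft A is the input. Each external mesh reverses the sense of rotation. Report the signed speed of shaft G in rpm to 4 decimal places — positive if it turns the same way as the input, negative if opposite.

Stage 1 [15T→15T]: ω = 1094.0000×15/15 = 1094.0000 rpm, dir flips to −; running = −1094.0000
Stage 2 [49T→12T]: ω = 1094.0000×49/12 = 4467.1667 rpm, dir flips to +; running = +4467.1667
Stage 3 [12T→28T]: ω = 4467.1667×12/28 = 1914.5000 rpm, dir flips to −; running = −1914.5000
Stage 4 [57T→42T]: ω = 1914.5000×57/42 = 2598.2500 rpm, dir flips to +; running = +2598.2500
Stage 5 [41T→41T]: ω = 2598.2500×41/41 = 2598.2500 rpm, dir flips to −; running = −2598.2500
Stage 6 [93T→66T]: ω = 2598.2500×93/66 = 3661.1705 rpm, dir flips to +; running = +3661.1705

+3661.1705 rpm (same as input, |ω| = 3661.1705 rpm)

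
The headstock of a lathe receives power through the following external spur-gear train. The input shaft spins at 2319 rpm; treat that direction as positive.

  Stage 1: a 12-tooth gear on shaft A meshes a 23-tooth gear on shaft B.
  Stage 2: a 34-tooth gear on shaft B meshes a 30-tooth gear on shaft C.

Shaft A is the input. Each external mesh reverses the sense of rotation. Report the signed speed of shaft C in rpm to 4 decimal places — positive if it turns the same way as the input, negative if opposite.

+1371.2348 rpm (same as input, |ω| = 1371.2348 rpm)

Stage 1 [12T→23T]: ω = 2319.0000×12/23 = 1209.9130 rpm, dir flips to −; running = −1209.9130
Stage 2 [34T→30T]: ω = 1209.9130×34/30 = 1371.2348 rpm, dir flips to +; running = +1371.2348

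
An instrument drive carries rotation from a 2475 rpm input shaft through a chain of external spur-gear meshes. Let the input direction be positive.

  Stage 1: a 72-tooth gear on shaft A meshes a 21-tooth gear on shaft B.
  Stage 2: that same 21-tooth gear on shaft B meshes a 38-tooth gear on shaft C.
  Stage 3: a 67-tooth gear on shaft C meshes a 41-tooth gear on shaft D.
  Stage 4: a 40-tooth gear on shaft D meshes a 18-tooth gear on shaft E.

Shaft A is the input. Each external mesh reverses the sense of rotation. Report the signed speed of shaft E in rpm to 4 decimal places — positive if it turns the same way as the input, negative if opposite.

+17029.5250 rpm (same as input, |ω| = 17029.5250 rpm)

Stage 1 [72T→21T]: ω = 2475.0000×72/21 = 8485.7143 rpm, dir flips to −; running = −8485.7143
Stage 2 [21T→38T]: ω = 8485.7143×21/38 = 4689.4737 rpm, dir flips to +; running = +4689.4737
Stage 3 [67T→41T]: ω = 4689.4737×67/41 = 7663.2863 rpm, dir flips to −; running = −7663.2863
Stage 4 [40T→18T]: ω = 7663.2863×40/18 = 17029.5250 rpm, dir flips to +; running = +17029.5250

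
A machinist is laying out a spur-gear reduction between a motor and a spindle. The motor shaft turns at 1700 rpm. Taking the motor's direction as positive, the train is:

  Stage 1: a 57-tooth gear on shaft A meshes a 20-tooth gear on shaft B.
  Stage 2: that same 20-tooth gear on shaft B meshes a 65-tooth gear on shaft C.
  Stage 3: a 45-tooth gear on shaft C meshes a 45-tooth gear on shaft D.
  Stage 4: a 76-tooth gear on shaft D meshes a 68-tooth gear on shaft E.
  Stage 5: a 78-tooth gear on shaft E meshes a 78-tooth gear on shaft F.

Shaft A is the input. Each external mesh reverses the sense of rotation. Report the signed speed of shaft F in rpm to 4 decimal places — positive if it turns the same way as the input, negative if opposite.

Stage 1 [57T→20T]: ω = 1700.0000×57/20 = 4845.0000 rpm, dir flips to −; running = −4845.0000
Stage 2 [20T→65T]: ω = 4845.0000×20/65 = 1490.7692 rpm, dir flips to +; running = +1490.7692
Stage 3 [45T→45T]: ω = 1490.7692×45/45 = 1490.7692 rpm, dir flips to −; running = −1490.7692
Stage 4 [76T→68T]: ω = 1490.7692×76/68 = 1666.1538 rpm, dir flips to +; running = +1666.1538
Stage 5 [78T→78T]: ω = 1666.1538×78/78 = 1666.1538 rpm, dir flips to −; running = −1666.1538

-1666.1538 rpm (opposite to input, |ω| = 1666.1538 rpm)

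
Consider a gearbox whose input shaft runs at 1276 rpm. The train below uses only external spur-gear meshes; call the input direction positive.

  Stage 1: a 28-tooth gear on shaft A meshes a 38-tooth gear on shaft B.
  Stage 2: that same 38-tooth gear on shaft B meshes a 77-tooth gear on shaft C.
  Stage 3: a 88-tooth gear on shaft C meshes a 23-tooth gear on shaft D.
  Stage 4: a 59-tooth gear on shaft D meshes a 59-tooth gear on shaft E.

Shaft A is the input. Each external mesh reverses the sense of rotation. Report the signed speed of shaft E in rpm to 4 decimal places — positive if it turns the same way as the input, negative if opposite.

+1775.3043 rpm (same as input, |ω| = 1775.3043 rpm)

Stage 1 [28T→38T]: ω = 1276.0000×28/38 = 940.2105 rpm, dir flips to −; running = −940.2105
Stage 2 [38T→77T]: ω = 940.2105×38/77 = 464.0000 rpm, dir flips to +; running = +464.0000
Stage 3 [88T→23T]: ω = 464.0000×88/23 = 1775.3043 rpm, dir flips to −; running = −1775.3043
Stage 4 [59T→59T]: ω = 1775.3043×59/59 = 1775.3043 rpm, dir flips to +; running = +1775.3043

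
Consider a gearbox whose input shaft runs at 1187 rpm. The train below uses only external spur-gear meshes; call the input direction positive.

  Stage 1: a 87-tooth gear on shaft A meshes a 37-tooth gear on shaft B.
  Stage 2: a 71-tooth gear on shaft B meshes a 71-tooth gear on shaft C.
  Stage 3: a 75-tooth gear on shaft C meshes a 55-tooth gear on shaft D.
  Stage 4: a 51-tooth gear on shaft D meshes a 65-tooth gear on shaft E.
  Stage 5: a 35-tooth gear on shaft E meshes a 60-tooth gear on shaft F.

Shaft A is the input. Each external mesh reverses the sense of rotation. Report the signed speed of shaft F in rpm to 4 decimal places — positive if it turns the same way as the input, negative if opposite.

Stage 1 [87T→37T]: ω = 1187.0000×87/37 = 2791.0541 rpm, dir flips to −; running = −2791.0541
Stage 2 [71T→71T]: ω = 2791.0541×71/71 = 2791.0541 rpm, dir flips to +; running = +2791.0541
Stage 3 [75T→55T]: ω = 2791.0541×75/55 = 3805.9828 rpm, dir flips to −; running = −3805.9828
Stage 4 [51T→65T]: ω = 3805.9828×51/65 = 2986.2327 rpm, dir flips to +; running = +2986.2327
Stage 5 [35T→60T]: ω = 2986.2327×35/60 = 1741.9691 rpm, dir flips to −; running = −1741.9691

-1741.9691 rpm (opposite to input, |ω| = 1741.9691 rpm)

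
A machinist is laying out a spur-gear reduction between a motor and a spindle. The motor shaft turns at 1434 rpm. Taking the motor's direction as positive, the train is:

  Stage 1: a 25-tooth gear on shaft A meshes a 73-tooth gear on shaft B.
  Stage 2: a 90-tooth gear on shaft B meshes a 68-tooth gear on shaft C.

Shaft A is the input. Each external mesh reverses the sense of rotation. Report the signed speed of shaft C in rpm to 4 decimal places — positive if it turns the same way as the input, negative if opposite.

+649.9799 rpm (same as input, |ω| = 649.9799 rpm)

Stage 1 [25T→73T]: ω = 1434.0000×25/73 = 491.0959 rpm, dir flips to −; running = −491.0959
Stage 2 [90T→68T]: ω = 491.0959×90/68 = 649.9799 rpm, dir flips to +; running = +649.9799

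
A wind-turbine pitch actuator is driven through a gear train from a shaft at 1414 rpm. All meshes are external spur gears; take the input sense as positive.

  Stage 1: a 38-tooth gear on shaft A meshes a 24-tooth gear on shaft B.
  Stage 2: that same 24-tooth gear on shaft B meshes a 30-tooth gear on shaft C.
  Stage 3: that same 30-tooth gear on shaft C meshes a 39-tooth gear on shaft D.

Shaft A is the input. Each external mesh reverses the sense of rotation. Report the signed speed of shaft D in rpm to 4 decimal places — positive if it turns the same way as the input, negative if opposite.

-1377.7436 rpm (opposite to input, |ω| = 1377.7436 rpm)

Stage 1 [38T→24T]: ω = 1414.0000×38/24 = 2238.8333 rpm, dir flips to −; running = −2238.8333
Stage 2 [24T→30T]: ω = 2238.8333×24/30 = 1791.0667 rpm, dir flips to +; running = +1791.0667
Stage 3 [30T→39T]: ω = 1791.0667×30/39 = 1377.7436 rpm, dir flips to −; running = −1377.7436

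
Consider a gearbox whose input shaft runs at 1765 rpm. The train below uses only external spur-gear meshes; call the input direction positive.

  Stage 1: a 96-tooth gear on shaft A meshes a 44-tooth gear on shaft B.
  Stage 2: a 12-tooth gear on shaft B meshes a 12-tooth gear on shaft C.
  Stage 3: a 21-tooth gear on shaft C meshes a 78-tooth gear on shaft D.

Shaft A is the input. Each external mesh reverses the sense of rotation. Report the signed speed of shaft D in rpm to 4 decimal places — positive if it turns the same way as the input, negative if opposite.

-1036.7832 rpm (opposite to input, |ω| = 1036.7832 rpm)

Stage 1 [96T→44T]: ω = 1765.0000×96/44 = 3850.9091 rpm, dir flips to −; running = −3850.9091
Stage 2 [12T→12T]: ω = 3850.9091×12/12 = 3850.9091 rpm, dir flips to +; running = +3850.9091
Stage 3 [21T→78T]: ω = 3850.9091×21/78 = 1036.7832 rpm, dir flips to −; running = −1036.7832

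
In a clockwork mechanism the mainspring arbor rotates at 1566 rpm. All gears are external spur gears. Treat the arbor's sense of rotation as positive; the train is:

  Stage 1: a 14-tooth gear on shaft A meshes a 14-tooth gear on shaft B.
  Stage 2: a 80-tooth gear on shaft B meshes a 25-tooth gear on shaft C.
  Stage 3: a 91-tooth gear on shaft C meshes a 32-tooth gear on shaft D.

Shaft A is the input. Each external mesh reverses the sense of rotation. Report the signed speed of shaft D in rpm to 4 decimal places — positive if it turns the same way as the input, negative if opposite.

-14250.6000 rpm (opposite to input, |ω| = 14250.6000 rpm)

Stage 1 [14T→14T]: ω = 1566.0000×14/14 = 1566.0000 rpm, dir flips to −; running = −1566.0000
Stage 2 [80T→25T]: ω = 1566.0000×80/25 = 5011.2000 rpm, dir flips to +; running = +5011.2000
Stage 3 [91T→32T]: ω = 5011.2000×91/32 = 14250.6000 rpm, dir flips to −; running = −14250.6000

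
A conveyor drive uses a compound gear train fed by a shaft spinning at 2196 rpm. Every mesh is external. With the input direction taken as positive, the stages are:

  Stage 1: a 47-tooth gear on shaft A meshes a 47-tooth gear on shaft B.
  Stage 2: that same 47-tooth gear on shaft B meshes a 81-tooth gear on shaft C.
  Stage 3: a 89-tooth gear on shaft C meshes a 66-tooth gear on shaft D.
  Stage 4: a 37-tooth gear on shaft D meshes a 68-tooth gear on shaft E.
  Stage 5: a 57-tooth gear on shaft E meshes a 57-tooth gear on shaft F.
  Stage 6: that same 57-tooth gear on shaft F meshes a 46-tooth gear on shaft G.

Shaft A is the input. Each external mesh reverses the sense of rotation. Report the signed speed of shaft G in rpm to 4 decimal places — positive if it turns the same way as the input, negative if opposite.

+1158.5135 rpm (same as input, |ω| = 1158.5135 rpm)

Stage 1 [47T→47T]: ω = 2196.0000×47/47 = 2196.0000 rpm, dir flips to −; running = −2196.0000
Stage 2 [47T→81T]: ω = 2196.0000×47/81 = 1274.2222 rpm, dir flips to +; running = +1274.2222
Stage 3 [89T→66T]: ω = 1274.2222×89/66 = 1718.2694 rpm, dir flips to −; running = −1718.2694
Stage 4 [37T→68T]: ω = 1718.2694×37/68 = 934.9407 rpm, dir flips to +; running = +934.9407
Stage 5 [57T→57T]: ω = 934.9407×57/57 = 934.9407 rpm, dir flips to −; running = −934.9407
Stage 6 [57T→46T]: ω = 934.9407×57/46 = 1158.5135 rpm, dir flips to +; running = +1158.5135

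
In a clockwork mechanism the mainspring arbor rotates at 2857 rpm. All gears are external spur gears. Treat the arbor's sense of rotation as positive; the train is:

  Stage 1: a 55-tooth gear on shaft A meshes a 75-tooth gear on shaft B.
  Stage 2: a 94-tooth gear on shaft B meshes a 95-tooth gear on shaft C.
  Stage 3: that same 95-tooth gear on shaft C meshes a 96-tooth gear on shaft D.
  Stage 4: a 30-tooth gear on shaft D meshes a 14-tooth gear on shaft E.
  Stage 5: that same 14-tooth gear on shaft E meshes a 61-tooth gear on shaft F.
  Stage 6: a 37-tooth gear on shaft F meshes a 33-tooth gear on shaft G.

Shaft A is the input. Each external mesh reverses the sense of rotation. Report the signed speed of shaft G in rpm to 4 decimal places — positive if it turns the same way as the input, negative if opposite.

+1131.2211 rpm (same as input, |ω| = 1131.2211 rpm)

Stage 1 [55T→75T]: ω = 2857.0000×55/75 = 2095.1333 rpm, dir flips to −; running = −2095.1333
Stage 2 [94T→95T]: ω = 2095.1333×94/95 = 2073.0793 rpm, dir flips to +; running = +2073.0793
Stage 3 [95T→96T]: ω = 2073.0793×95/96 = 2051.4847 rpm, dir flips to −; running = −2051.4847
Stage 4 [30T→14T]: ω = 2051.4847×30/14 = 4396.0387 rpm, dir flips to +; running = +4396.0387
Stage 5 [14T→61T]: ω = 4396.0387×14/61 = 1008.9269 rpm, dir flips to −; running = −1008.9269
Stage 6 [37T→33T]: ω = 1008.9269×37/33 = 1131.2211 rpm, dir flips to +; running = +1131.2211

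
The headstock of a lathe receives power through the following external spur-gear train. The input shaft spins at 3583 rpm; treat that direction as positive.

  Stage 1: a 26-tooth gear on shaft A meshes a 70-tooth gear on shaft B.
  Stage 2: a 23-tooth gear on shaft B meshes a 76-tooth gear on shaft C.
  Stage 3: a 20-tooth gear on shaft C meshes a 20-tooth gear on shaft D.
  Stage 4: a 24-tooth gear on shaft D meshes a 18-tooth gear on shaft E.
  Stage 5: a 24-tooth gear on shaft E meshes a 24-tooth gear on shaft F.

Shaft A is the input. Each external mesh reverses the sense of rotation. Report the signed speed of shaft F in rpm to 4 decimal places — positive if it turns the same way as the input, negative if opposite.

Stage 1 [26T→70T]: ω = 3583.0000×26/70 = 1330.8286 rpm, dir flips to −; running = −1330.8286
Stage 2 [23T→76T]: ω = 1330.8286×23/76 = 402.7508 rpm, dir flips to +; running = +402.7508
Stage 3 [20T→20T]: ω = 402.7508×20/20 = 402.7508 rpm, dir flips to −; running = −402.7508
Stage 4 [24T→18T]: ω = 402.7508×24/18 = 537.0010 rpm, dir flips to +; running = +537.0010
Stage 5 [24T→24T]: ω = 537.0010×24/24 = 537.0010 rpm, dir flips to −; running = −537.0010

-537.0010 rpm (opposite to input, |ω| = 537.0010 rpm)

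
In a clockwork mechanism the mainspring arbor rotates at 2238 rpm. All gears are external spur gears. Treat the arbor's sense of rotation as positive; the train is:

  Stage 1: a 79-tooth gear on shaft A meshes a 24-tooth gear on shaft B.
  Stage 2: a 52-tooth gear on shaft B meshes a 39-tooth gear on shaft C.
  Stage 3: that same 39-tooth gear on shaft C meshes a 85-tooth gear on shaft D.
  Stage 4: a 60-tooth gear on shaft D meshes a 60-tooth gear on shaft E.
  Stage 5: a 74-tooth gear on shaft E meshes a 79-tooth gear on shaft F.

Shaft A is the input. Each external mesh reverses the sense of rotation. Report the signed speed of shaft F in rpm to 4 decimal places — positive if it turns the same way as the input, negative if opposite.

-4221.4824 rpm (opposite to input, |ω| = 4221.4824 rpm)

Stage 1 [79T→24T]: ω = 2238.0000×79/24 = 7366.7500 rpm, dir flips to −; running = −7366.7500
Stage 2 [52T→39T]: ω = 7366.7500×52/39 = 9822.3333 rpm, dir flips to +; running = +9822.3333
Stage 3 [39T→85T]: ω = 9822.3333×39/85 = 4506.7176 rpm, dir flips to −; running = −4506.7176
Stage 4 [60T→60T]: ω = 4506.7176×60/60 = 4506.7176 rpm, dir flips to +; running = +4506.7176
Stage 5 [74T→79T]: ω = 4506.7176×74/79 = 4221.4824 rpm, dir flips to −; running = −4221.4824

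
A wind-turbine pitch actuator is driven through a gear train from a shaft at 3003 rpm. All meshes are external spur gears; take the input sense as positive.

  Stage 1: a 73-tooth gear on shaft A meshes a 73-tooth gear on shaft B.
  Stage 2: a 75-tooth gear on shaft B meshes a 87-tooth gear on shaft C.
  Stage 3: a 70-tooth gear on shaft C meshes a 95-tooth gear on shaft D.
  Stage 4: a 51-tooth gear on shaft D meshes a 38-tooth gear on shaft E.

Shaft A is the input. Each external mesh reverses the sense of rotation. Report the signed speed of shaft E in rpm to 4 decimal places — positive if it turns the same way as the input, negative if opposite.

Stage 1 [73T→73T]: ω = 3003.0000×73/73 = 3003.0000 rpm, dir flips to −; running = −3003.0000
Stage 2 [75T→87T]: ω = 3003.0000×75/87 = 2588.7931 rpm, dir flips to +; running = +2588.7931
Stage 3 [70T→95T]: ω = 2588.7931×70/95 = 1907.5318 rpm, dir flips to −; running = −1907.5318
Stage 4 [51T→38T]: ω = 1907.5318×51/38 = 2560.1084 rpm, dir flips to +; running = +2560.1084

+2560.1084 rpm (same as input, |ω| = 2560.1084 rpm)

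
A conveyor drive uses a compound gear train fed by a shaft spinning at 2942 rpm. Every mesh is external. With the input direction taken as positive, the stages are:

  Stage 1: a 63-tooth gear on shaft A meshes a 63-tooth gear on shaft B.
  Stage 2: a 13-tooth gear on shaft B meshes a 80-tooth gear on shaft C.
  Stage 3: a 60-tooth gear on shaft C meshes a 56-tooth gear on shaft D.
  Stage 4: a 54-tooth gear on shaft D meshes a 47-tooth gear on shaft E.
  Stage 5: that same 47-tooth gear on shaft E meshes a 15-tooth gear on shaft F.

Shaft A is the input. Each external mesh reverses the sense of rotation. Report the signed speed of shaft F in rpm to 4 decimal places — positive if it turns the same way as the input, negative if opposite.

Stage 1 [63T→63T]: ω = 2942.0000×63/63 = 2942.0000 rpm, dir flips to −; running = −2942.0000
Stage 2 [13T→80T]: ω = 2942.0000×13/80 = 478.0750 rpm, dir flips to +; running = +478.0750
Stage 3 [60T→56T]: ω = 478.0750×60/56 = 512.2232 rpm, dir flips to −; running = −512.2232
Stage 4 [54T→47T]: ω = 512.2232×54/47 = 588.5118 rpm, dir flips to +; running = +588.5118
Stage 5 [47T→15T]: ω = 588.5118×47/15 = 1844.0036 rpm, dir flips to −; running = −1844.0036

-1844.0036 rpm (opposite to input, |ω| = 1844.0036 rpm)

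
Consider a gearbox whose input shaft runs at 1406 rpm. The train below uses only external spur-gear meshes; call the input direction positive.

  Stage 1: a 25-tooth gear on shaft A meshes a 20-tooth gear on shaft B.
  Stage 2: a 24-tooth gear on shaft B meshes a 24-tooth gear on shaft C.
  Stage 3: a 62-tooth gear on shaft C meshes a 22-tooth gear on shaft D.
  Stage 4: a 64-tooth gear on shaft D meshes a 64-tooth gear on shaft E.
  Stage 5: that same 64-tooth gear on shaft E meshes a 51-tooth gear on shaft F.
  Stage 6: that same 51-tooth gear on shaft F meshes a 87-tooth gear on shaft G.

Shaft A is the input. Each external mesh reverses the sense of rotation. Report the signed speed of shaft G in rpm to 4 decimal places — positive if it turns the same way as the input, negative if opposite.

Stage 1 [25T→20T]: ω = 1406.0000×25/20 = 1757.5000 rpm, dir flips to −; running = −1757.5000
Stage 2 [24T→24T]: ω = 1757.5000×24/24 = 1757.5000 rpm, dir flips to +; running = +1757.5000
Stage 3 [62T→22T]: ω = 1757.5000×62/22 = 4952.9545 rpm, dir flips to −; running = −4952.9545
Stage 4 [64T→64T]: ω = 4952.9545×64/64 = 4952.9545 rpm, dir flips to +; running = +4952.9545
Stage 5 [64T→51T]: ω = 4952.9545×64/51 = 6215.4724 rpm, dir flips to −; running = −6215.4724
Stage 6 [51T→87T]: ω = 6215.4724×51/87 = 3643.5528 rpm, dir flips to +; running = +3643.5528

+3643.5528 rpm (same as input, |ω| = 3643.5528 rpm)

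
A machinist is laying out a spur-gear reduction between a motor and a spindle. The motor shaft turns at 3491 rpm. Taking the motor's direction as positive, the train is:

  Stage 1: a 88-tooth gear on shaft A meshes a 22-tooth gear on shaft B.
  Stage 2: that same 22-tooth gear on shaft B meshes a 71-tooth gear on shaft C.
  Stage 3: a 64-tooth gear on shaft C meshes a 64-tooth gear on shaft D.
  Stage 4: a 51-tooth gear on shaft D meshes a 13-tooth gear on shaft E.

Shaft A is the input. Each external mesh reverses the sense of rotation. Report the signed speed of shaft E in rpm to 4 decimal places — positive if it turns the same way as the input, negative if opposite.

Stage 1 [88T→22T]: ω = 3491.0000×88/22 = 13964.0000 rpm, dir flips to −; running = −13964.0000
Stage 2 [22T→71T]: ω = 13964.0000×22/71 = 4326.8732 rpm, dir flips to +; running = +4326.8732
Stage 3 [64T→64T]: ω = 4326.8732×64/64 = 4326.8732 rpm, dir flips to −; running = −4326.8732
Stage 4 [51T→13T]: ω = 4326.8732×51/13 = 16974.6566 rpm, dir flips to +; running = +16974.6566

+16974.6566 rpm (same as input, |ω| = 16974.6566 rpm)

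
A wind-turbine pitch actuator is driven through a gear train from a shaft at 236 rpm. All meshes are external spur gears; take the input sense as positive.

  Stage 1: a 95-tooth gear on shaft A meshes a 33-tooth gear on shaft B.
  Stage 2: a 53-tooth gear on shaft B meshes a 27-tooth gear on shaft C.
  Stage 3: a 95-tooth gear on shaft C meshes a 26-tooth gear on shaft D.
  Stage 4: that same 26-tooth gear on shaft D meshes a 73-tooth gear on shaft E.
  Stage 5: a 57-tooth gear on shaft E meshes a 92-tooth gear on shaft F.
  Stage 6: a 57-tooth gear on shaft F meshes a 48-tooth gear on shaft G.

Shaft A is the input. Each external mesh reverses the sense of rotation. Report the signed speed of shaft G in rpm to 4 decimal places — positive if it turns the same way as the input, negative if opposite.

Stage 1 [95T→33T]: ω = 236.0000×95/33 = 679.3939 rpm, dir flips to −; running = −679.3939
Stage 2 [53T→27T]: ω = 679.3939×53/27 = 1333.6251 rpm, dir flips to +; running = +1333.6251
Stage 3 [95T→26T]: ω = 1333.6251×95/26 = 4872.8611 rpm, dir flips to −; running = −4872.8611
Stage 4 [26T→73T]: ω = 4872.8611×26/73 = 1735.5396 rpm, dir flips to +; running = +1735.5396
Stage 5 [57T→92T]: ω = 1735.5396×57/92 = 1075.2799 rpm, dir flips to −; running = −1075.2799
Stage 6 [57T→48T]: ω = 1075.2799×57/48 = 1276.8949 rpm, dir flips to +; running = +1276.8949

+1276.8949 rpm (same as input, |ω| = 1276.8949 rpm)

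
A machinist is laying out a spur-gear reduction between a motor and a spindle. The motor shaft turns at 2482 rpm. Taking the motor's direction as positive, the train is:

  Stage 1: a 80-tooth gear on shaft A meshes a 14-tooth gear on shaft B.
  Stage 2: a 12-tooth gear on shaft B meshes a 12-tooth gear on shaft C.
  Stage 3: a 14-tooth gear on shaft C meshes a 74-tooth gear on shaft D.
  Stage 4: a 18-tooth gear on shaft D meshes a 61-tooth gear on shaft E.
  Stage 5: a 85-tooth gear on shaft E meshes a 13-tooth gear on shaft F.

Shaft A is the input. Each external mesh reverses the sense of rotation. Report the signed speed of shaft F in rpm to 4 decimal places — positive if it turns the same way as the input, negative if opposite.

Stage 1 [80T→14T]: ω = 2482.0000×80/14 = 14182.8571 rpm, dir flips to −; running = −14182.8571
Stage 2 [12T→12T]: ω = 14182.8571×12/12 = 14182.8571 rpm, dir flips to +; running = +14182.8571
Stage 3 [14T→74T]: ω = 14182.8571×14/74 = 2683.2432 rpm, dir flips to −; running = −2683.2432
Stage 4 [18T→61T]: ω = 2683.2432×18/61 = 791.7767 rpm, dir flips to +; running = +791.7767
Stage 5 [85T→13T]: ω = 791.7767×85/13 = 5177.0015 rpm, dir flips to −; running = −5177.0015

-5177.0015 rpm (opposite to input, |ω| = 5177.0015 rpm)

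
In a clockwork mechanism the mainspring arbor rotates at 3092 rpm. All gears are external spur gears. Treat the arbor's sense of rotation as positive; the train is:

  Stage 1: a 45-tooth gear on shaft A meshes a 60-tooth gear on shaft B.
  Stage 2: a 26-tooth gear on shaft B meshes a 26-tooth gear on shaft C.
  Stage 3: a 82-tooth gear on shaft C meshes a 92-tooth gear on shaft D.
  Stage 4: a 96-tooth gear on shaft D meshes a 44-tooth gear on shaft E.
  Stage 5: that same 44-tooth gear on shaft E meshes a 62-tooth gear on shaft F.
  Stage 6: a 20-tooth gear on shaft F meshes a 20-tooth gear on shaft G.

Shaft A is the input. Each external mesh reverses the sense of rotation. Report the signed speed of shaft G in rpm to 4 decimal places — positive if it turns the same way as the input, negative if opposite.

+3200.4151 rpm (same as input, |ω| = 3200.4151 rpm)

Stage 1 [45T→60T]: ω = 3092.0000×45/60 = 2319.0000 rpm, dir flips to −; running = −2319.0000
Stage 2 [26T→26T]: ω = 2319.0000×26/26 = 2319.0000 rpm, dir flips to +; running = +2319.0000
Stage 3 [82T→92T]: ω = 2319.0000×82/92 = 2066.9348 rpm, dir flips to −; running = −2066.9348
Stage 4 [96T→44T]: ω = 2066.9348×96/44 = 4509.6759 rpm, dir flips to +; running = +4509.6759
Stage 5 [44T→62T]: ω = 4509.6759×44/62 = 3200.4151 rpm, dir flips to −; running = −3200.4151
Stage 6 [20T→20T]: ω = 3200.4151×20/20 = 3200.4151 rpm, dir flips to +; running = +3200.4151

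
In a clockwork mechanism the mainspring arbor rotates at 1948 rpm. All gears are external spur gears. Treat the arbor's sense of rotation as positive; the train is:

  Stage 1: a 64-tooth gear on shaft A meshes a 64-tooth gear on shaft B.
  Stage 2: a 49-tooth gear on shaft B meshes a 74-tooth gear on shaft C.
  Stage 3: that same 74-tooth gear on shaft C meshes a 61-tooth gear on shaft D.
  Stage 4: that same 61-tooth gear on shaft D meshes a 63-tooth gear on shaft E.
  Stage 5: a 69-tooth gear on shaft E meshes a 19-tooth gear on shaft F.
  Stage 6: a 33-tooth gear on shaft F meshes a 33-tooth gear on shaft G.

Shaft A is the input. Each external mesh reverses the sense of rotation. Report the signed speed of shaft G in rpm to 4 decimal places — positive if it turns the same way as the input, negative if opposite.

Stage 1 [64T→64T]: ω = 1948.0000×64/64 = 1948.0000 rpm, dir flips to −; running = −1948.0000
Stage 2 [49T→74T]: ω = 1948.0000×49/74 = 1289.8919 rpm, dir flips to +; running = +1289.8919
Stage 3 [74T→61T]: ω = 1289.8919×74/61 = 1564.7869 rpm, dir flips to −; running = −1564.7869
Stage 4 [61T→63T]: ω = 1564.7869×61/63 = 1515.1111 rpm, dir flips to +; running = +1515.1111
Stage 5 [69T→19T]: ω = 1515.1111×69/19 = 5502.2456 rpm, dir flips to −; running = −5502.2456
Stage 6 [33T→33T]: ω = 5502.2456×33/33 = 5502.2456 rpm, dir flips to +; running = +5502.2456

+5502.2456 rpm (same as input, |ω| = 5502.2456 rpm)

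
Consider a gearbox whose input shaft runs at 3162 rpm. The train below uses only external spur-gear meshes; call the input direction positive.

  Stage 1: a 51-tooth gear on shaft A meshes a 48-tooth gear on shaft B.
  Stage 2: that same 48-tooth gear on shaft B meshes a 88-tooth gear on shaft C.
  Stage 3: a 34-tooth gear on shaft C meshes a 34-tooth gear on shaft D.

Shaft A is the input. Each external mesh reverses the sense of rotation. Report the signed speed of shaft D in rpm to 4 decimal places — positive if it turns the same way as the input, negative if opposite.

Stage 1 [51T→48T]: ω = 3162.0000×51/48 = 3359.6250 rpm, dir flips to −; running = −3359.6250
Stage 2 [48T→88T]: ω = 3359.6250×48/88 = 1832.5227 rpm, dir flips to +; running = +1832.5227
Stage 3 [34T→34T]: ω = 1832.5227×34/34 = 1832.5227 rpm, dir flips to −; running = −1832.5227

-1832.5227 rpm (opposite to input, |ω| = 1832.5227 rpm)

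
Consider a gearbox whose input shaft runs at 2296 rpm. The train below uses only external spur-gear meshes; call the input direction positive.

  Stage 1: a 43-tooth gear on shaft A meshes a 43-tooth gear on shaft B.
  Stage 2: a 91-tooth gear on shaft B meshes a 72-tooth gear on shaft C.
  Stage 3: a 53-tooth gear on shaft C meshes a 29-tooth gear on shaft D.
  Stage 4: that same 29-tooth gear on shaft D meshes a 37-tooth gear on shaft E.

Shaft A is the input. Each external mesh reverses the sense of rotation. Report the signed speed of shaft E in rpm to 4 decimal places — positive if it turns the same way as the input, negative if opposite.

+4156.7598 rpm (same as input, |ω| = 4156.7598 rpm)

Stage 1 [43T→43T]: ω = 2296.0000×43/43 = 2296.0000 rpm, dir flips to −; running = −2296.0000
Stage 2 [91T→72T]: ω = 2296.0000×91/72 = 2901.8889 rpm, dir flips to +; running = +2901.8889
Stage 3 [53T→29T]: ω = 2901.8889×53/29 = 5303.4521 rpm, dir flips to −; running = −5303.4521
Stage 4 [29T→37T]: ω = 5303.4521×29/37 = 4156.7598 rpm, dir flips to +; running = +4156.7598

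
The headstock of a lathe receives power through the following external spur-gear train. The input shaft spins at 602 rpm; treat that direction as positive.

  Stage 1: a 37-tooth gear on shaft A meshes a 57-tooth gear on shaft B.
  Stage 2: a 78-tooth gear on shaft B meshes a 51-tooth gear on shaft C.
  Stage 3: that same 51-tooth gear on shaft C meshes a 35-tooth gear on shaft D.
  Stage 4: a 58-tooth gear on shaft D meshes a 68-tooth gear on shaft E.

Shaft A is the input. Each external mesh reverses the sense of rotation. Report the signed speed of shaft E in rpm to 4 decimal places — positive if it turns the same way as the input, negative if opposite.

+742.7950 rpm (same as input, |ω| = 742.7950 rpm)

Stage 1 [37T→57T]: ω = 602.0000×37/57 = 390.7719 rpm, dir flips to −; running = −390.7719
Stage 2 [78T→51T]: ω = 390.7719×78/51 = 597.6512 rpm, dir flips to +; running = +597.6512
Stage 3 [51T→35T]: ω = 597.6512×51/35 = 870.8632 rpm, dir flips to −; running = −870.8632
Stage 4 [58T→68T]: ω = 870.8632×58/68 = 742.7950 rpm, dir flips to +; running = +742.7950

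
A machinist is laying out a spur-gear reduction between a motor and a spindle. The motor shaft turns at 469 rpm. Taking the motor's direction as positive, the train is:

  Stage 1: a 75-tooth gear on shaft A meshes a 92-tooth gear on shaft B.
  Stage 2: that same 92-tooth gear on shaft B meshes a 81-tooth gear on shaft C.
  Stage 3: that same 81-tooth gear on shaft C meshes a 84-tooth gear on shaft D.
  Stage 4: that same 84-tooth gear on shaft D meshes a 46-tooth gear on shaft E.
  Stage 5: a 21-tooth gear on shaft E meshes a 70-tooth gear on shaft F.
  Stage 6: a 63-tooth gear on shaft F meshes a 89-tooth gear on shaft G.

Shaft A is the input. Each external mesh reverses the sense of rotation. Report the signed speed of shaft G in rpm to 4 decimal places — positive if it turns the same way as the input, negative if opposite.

+162.3858 rpm (same as input, |ω| = 162.3858 rpm)

Stage 1 [75T→92T]: ω = 469.0000×75/92 = 382.3370 rpm, dir flips to −; running = −382.3370
Stage 2 [92T→81T]: ω = 382.3370×92/81 = 434.2593 rpm, dir flips to +; running = +434.2593
Stage 3 [81T→84T]: ω = 434.2593×81/84 = 418.7500 rpm, dir flips to −; running = −418.7500
Stage 4 [84T→46T]: ω = 418.7500×84/46 = 764.6739 rpm, dir flips to +; running = +764.6739
Stage 5 [21T→70T]: ω = 764.6739×21/70 = 229.4022 rpm, dir flips to −; running = −229.4022
Stage 6 [63T→89T]: ω = 229.4022×63/89 = 162.3858 rpm, dir flips to +; running = +162.3858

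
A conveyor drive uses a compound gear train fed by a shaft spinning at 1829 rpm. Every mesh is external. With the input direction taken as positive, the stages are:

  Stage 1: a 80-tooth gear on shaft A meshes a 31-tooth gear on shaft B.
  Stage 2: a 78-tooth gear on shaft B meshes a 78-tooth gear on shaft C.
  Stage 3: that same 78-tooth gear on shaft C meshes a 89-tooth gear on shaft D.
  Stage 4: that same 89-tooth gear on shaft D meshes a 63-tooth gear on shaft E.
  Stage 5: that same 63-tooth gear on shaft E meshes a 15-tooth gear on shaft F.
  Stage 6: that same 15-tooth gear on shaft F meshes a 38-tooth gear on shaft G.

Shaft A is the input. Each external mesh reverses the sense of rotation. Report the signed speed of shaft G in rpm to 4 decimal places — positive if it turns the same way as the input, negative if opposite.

Stage 1 [80T→31T]: ω = 1829.0000×80/31 = 4720.0000 rpm, dir flips to −; running = −4720.0000
Stage 2 [78T→78T]: ω = 4720.0000×78/78 = 4720.0000 rpm, dir flips to +; running = +4720.0000
Stage 3 [78T→89T]: ω = 4720.0000×78/89 = 4136.6292 rpm, dir flips to −; running = −4136.6292
Stage 4 [89T→63T]: ω = 4136.6292×89/63 = 5843.8095 rpm, dir flips to +; running = +5843.8095
Stage 5 [63T→15T]: ω = 5843.8095×63/15 = 24544.0000 rpm, dir flips to −; running = −24544.0000
Stage 6 [15T→38T]: ω = 24544.0000×15/38 = 9688.4211 rpm, dir flips to +; running = +9688.4211

+9688.4211 rpm (same as input, |ω| = 9688.4211 rpm)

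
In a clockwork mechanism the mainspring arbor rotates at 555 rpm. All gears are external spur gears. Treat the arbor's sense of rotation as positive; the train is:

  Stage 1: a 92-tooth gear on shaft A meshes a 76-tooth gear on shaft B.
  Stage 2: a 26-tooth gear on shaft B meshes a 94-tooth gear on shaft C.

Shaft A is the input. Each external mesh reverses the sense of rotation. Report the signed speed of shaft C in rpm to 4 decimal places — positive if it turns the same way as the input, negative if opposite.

Stage 1 [92T→76T]: ω = 555.0000×92/76 = 671.8421 rpm, dir flips to −; running = −671.8421
Stage 2 [26T→94T]: ω = 671.8421×26/94 = 185.8287 rpm, dir flips to +; running = +185.8287

+185.8287 rpm (same as input, |ω| = 185.8287 rpm)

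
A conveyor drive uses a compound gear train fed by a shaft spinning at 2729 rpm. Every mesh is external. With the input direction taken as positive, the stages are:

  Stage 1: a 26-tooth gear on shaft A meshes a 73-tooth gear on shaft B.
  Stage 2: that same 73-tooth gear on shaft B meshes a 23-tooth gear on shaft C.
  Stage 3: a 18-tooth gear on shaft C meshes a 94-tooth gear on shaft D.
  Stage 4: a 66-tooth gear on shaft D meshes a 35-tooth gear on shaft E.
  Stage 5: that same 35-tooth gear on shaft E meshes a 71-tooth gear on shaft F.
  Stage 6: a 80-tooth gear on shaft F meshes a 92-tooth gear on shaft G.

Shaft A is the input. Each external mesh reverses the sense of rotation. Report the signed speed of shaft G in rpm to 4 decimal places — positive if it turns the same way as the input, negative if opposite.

Stage 1 [26T→73T]: ω = 2729.0000×26/73 = 971.9726 rpm, dir flips to −; running = −971.9726
Stage 2 [73T→23T]: ω = 971.9726×73/23 = 3084.9565 rpm, dir flips to +; running = +3084.9565
Stage 3 [18T→94T]: ω = 3084.9565×18/94 = 590.7364 rpm, dir flips to −; running = −590.7364
Stage 4 [66T→35T]: ω = 590.7364×66/35 = 1113.9600 rpm, dir flips to +; running = +1113.9600
Stage 5 [35T→71T]: ω = 1113.9600×35/71 = 549.1352 rpm, dir flips to −; running = −549.1352
Stage 6 [80T→92T]: ω = 549.1352×80/92 = 477.5089 rpm, dir flips to +; running = +477.5089

+477.5089 rpm (same as input, |ω| = 477.5089 rpm)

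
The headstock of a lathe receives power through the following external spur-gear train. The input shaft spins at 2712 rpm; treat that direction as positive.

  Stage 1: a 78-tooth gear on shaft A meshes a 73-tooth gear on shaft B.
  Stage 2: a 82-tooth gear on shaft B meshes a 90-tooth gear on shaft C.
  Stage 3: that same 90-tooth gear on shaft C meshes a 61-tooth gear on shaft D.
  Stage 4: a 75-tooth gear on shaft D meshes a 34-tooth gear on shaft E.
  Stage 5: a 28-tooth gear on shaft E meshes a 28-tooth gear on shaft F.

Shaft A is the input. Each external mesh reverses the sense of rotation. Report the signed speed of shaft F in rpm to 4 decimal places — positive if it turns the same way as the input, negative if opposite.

-8592.6632 rpm (opposite to input, |ω| = 8592.6632 rpm)

Stage 1 [78T→73T]: ω = 2712.0000×78/73 = 2897.7534 rpm, dir flips to −; running = −2897.7534
Stage 2 [82T→90T]: ω = 2897.7534×82/90 = 2640.1753 rpm, dir flips to +; running = +2640.1753
Stage 3 [90T→61T]: ω = 2640.1753×90/61 = 3895.3407 rpm, dir flips to −; running = −3895.3407
Stage 4 [75T→34T]: ω = 3895.3407×75/34 = 8592.6632 rpm, dir flips to +; running = +8592.6632
Stage 5 [28T→28T]: ω = 8592.6632×28/28 = 8592.6632 rpm, dir flips to −; running = −8592.6632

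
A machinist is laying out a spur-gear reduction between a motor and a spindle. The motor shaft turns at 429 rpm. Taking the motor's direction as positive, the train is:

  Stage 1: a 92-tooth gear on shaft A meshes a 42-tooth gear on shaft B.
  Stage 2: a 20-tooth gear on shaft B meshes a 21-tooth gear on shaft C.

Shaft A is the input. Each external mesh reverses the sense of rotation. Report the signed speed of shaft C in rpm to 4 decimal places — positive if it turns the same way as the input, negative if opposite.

Stage 1 [92T→42T]: ω = 429.0000×92/42 = 939.7143 rpm, dir flips to −; running = −939.7143
Stage 2 [20T→21T]: ω = 939.7143×20/21 = 894.9660 rpm, dir flips to +; running = +894.9660

+894.9660 rpm (same as input, |ω| = 894.9660 rpm)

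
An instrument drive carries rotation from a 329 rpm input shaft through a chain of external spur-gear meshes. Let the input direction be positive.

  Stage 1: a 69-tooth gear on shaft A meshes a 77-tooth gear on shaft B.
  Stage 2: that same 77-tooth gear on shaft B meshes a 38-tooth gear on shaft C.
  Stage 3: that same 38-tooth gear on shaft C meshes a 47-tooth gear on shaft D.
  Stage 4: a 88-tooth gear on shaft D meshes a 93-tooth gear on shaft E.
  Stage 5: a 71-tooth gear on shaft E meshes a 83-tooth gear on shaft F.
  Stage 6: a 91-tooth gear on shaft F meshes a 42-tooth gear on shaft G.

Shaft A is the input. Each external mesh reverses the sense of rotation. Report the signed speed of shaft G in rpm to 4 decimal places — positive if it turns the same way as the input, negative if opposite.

+847.0698 rpm (same as input, |ω| = 847.0698 rpm)

Stage 1 [69T→77T]: ω = 329.0000×69/77 = 294.8182 rpm, dir flips to −; running = −294.8182
Stage 2 [77T→38T]: ω = 294.8182×77/38 = 597.3947 rpm, dir flips to +; running = +597.3947
Stage 3 [38T→47T]: ω = 597.3947×38/47 = 483.0000 rpm, dir flips to −; running = −483.0000
Stage 4 [88T→93T]: ω = 483.0000×88/93 = 457.0323 rpm, dir flips to +; running = +457.0323
Stage 5 [71T→83T]: ω = 457.0323×71/83 = 390.9553 rpm, dir flips to −; running = −390.9553
Stage 6 [91T→42T]: ω = 390.9553×91/42 = 847.0698 rpm, dir flips to +; running = +847.0698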